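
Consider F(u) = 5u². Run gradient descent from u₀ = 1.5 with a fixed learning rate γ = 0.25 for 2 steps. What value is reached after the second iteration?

F′(u) = 10u
Step 1: F′(1.5) = 15; u₁ = 1.5 − 0.25·15 = -2.25
Step 2: F′(-2.25) = -22.5; u₂ = -2.25 − 0.25·(-22.5) = 3.375

3.375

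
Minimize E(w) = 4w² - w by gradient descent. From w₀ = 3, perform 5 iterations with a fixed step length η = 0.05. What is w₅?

0.34856

E′(w) = 8w - 1
w₁ = 3 − 0.05·23 = 1.85
w₂ = 1.85 − 0.05·13.8 = 1.16
w₃ = 1.16 − 0.05·8.28 = 0.746
w₄ = 0.746 − 0.05·4.968 = 0.4976
w₅ = 0.4976 − 0.05·2.9808 = 0.34856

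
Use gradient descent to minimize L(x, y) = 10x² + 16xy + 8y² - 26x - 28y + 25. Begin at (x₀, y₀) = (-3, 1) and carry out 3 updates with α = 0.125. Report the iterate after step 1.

(5.75, 8.5)

∇L = (20x + 16y - 26, 16x + 16y - 28)
(x₁, y₁) = (-3, 1) − 0.125·(-70, -60) = (5.75, 8.5)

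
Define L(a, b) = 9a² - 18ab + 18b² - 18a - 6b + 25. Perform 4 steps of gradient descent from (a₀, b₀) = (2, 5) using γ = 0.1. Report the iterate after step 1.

∇L = (18a - 18b - 18, -18a + 36b - 6)
(a₁, b₁) = (2, 5) − 0.1·(-72, 138) = (9.2, -8.8)

(9.2, -8.8)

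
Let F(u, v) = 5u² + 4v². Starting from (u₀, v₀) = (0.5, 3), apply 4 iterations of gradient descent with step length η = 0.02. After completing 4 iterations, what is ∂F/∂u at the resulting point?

2.048

∇F = (10u, 8v)
Step 1: at (0.5, 3), ∇F = (5, 24) → (0.5, 3) − 0.02·(5, 24) = (0.4, 2.52)
Step 2: at (0.4, 2.52), ∇F = (4, 20.16) → (0.4, 2.52) − 0.02·(4, 20.16) = (0.32, 2.1168)
Step 3: at (0.32, 2.1168), ∇F = (3.2, 16.9344) → (0.32, 2.1168) − 0.02·(3.2, 16.9344) = (0.256, 1.778112)
Step 4: at (0.256, 1.778112), ∇F = (2.56, 14.224896) → (0.256, 1.778112) − 0.02·(2.56, 14.224896) = (0.2048, 1.49361408)
∂F/∂u at (0.2048, 1.49361408) = 2.048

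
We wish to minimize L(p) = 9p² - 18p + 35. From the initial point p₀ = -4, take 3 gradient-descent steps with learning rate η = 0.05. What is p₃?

0.995

L′(p) = 18p - 18
Step 1: L′(-4) = -90; p₁ = -4 − 0.05·(-90) = 0.5
Step 2: L′(0.5) = -9; p₂ = 0.5 − 0.05·(-9) = 0.95
Step 3: L′(0.95) = -0.9; p₃ = 0.95 − 0.05·(-0.9) = 0.995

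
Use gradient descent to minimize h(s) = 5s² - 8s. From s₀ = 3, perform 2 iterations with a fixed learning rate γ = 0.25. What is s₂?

5.75

h′(s) = 10s - 8
s₁ = 3 − 0.25·22 = -2.5
s₂ = -2.5 − 0.25·(-33) = 5.75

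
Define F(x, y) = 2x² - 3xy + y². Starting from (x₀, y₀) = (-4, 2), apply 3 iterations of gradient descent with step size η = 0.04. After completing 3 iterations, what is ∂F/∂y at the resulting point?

6.900992

∇F = (4x - 3y, -3x + 2y)
Step 1: at (-4, 2), ∇F = (-22, 16) → (-4, 2) − 0.04·(-22, 16) = (-3.12, 1.36)
Step 2: at (-3.12, 1.36), ∇F = (-16.56, 12.08) → (-3.12, 1.36) − 0.04·(-16.56, 12.08) = (-2.4576, 0.8768)
Step 3: at (-2.4576, 0.8768), ∇F = (-12.4608, 9.1264) → (-2.4576, 0.8768) − 0.04·(-12.4608, 9.1264) = (-1.959168, 0.511744)
∂F/∂y at (-1.959168, 0.511744) = 6.900992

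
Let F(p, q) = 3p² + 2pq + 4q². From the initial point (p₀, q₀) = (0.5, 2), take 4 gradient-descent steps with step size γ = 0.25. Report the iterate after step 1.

(-1.25, -2.25)

∇F = (6p + 2q, 2p + 8q)
(p₁, q₁) = (0.5, 2) − 0.25·(7, 17) = (-1.25, -2.25)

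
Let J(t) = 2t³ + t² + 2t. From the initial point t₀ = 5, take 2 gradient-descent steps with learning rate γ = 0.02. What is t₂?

J′(t) = 6t² + 2t + 2
t₁ = 5 − 0.02·162 = 1.76
t₂ = 1.76 − 0.02·24.1056 = 1.277888

1.277888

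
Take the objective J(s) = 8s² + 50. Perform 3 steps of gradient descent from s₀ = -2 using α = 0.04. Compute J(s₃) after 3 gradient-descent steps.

J′(s) = 16s
Step 1: J′(-2) = -32; s₁ = -2 − 0.04·(-32) = -0.72
Step 2: J′(-0.72) = -11.52; s₂ = -0.72 − 0.04·(-11.52) = -0.2592
Step 3: J′(-0.2592) = -4.1472; s₃ = -0.2592 − 0.04·(-4.1472) = -0.093312
J(-0.093312) = 50.069657034752

50.069657034752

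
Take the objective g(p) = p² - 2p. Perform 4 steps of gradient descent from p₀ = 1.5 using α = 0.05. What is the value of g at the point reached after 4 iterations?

g′(p) = 2p - 2
p₁ = 1.5 − 0.05·1 = 1.45
p₂ = 1.45 − 0.05·0.9 = 1.405
p₃ = 1.405 − 0.05·0.81 = 1.3645
p₄ = 1.3645 − 0.05·0.729 = 1.32805
g(1.32805) = -0.8923831975

-0.8923831975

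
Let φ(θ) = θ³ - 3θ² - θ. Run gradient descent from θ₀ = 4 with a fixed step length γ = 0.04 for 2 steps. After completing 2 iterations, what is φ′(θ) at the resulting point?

4.883788316672

φ′(θ) = 3θ² - 6θ - 1
θ₁ = 4 − 0.04·23 = 3.08
θ₂ = 3.08 − 0.04·8.9792 = 2.720832
φ′(θ) at (2.720832) = 4.883788316672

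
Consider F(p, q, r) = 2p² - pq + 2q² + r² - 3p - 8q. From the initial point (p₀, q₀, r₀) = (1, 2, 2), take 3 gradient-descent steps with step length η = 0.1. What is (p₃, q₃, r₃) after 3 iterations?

(1.219, 2.219, 1.024)

∇F = (4p - q - 3, -p + 4q - 8, 2r)
Step 1: at (1, 2, 2), ∇F = (-1, -1, 4) → (1, 2, 2) − 0.1·(-1, -1, 4) = (1.1, 2.1, 1.6)
Step 2: at (1.1, 2.1, 1.6), ∇F = (-0.7, -0.7, 3.2) → (1.1, 2.1, 1.6) − 0.1·(-0.7, -0.7, 3.2) = (1.17, 2.17, 1.28)
Step 3: at (1.17, 2.17, 1.28), ∇F = (-0.49, -0.49, 2.56) → (1.17, 2.17, 1.28) − 0.1·(-0.49, -0.49, 2.56) = (1.219, 2.219, 1.024)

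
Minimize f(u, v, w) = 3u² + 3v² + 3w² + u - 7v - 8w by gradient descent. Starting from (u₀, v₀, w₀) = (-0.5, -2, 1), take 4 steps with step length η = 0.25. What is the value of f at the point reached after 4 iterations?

-9.3798828125

∇f = (6u + 1, 6v - 7, 6w - 8)
(u₁, v₁, w₁) = (-0.5, -2, 1) − 0.25·(-2, -19, -2) = (0, 2.75, 1.5)
(u₂, v₂, w₂) = (0, 2.75, 1.5) − 0.25·(1, 9.5, 1) = (-0.25, 0.375, 1.25)
(u₃, v₃, w₃) = (-0.25, 0.375, 1.25) − 0.25·(-0.5, -4.75, -0.5) = (-0.125, 1.5625, 1.375)
(u₄, v₄, w₄) = (-0.125, 1.5625, 1.375) − 0.25·(0.25, 2.375, 0.25) = (-0.1875, 0.96875, 1.3125)
f(-0.1875, 0.96875, 1.3125) = -9.3798828125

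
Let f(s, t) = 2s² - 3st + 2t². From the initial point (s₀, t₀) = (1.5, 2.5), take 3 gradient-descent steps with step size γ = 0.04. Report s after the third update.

1.582848

∇f = (4s - 3t, -3s + 4t)
Step 1: at (1.5, 2.5), ∇f = (-1.5, 5.5) → (1.5, 2.5) − 0.04·(-1.5, 5.5) = (1.56, 2.28)
Step 2: at (1.56, 2.28), ∇f = (-0.6, 4.44) → (1.56, 2.28) − 0.04·(-0.6, 4.44) = (1.584, 2.1024)
Step 3: at (1.584, 2.1024), ∇f = (0.0288, 3.6576) → (1.584, 2.1024) − 0.04·(0.0288, 3.6576) = (1.582848, 1.956096)
s = 1.582848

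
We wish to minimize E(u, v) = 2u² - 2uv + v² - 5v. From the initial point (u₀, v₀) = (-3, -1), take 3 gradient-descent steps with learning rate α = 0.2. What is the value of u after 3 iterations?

∇E = (4u - 2v, -2u + 2v - 5)
(u₁, v₁) = (-3, -1) − 0.2·(-10, -1) = (-1, -0.8)
(u₂, v₂) = (-1, -0.8) − 0.2·(-2.4, -4.6) = (-0.52, 0.12)
(u₃, v₃) = (-0.52, 0.12) − 0.2·(-2.32, -3.72) = (-0.056, 0.864)
u = -0.056

-0.056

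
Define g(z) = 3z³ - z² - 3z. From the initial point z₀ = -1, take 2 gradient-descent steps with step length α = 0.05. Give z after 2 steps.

-2.272

g′(z) = 9z² - 2z - 3
z₁ = -1 − 0.05·8 = -1.4
z₂ = -1.4 − 0.05·17.44 = -2.272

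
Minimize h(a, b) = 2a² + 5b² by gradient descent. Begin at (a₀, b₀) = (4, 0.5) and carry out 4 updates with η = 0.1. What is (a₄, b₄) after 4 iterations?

(0.5184, 0)

∇h = (4a, 10b)
(a₁, b₁) = (4, 0.5) − 0.1·(16, 5) = (2.4, 0)
(a₂, b₂) = (2.4, 0) − 0.1·(9.6, 0) = (1.44, 0)
(a₃, b₃) = (1.44, 0) − 0.1·(5.76, 0) = (0.864, 0)
(a₄, b₄) = (0.864, 0) − 0.1·(3.456, 0) = (0.5184, 0)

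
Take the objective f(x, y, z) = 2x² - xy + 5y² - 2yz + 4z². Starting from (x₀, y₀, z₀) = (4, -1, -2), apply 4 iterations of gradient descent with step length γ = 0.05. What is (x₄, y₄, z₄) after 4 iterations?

∇f = (4x - y, -x + 10y - 2z, -2y + 8z)
Step 1: at (4, -1, -2), ∇f = (17, -10, -14) → (4, -1, -2) − 0.05·(17, -10, -14) = (3.15, -0.5, -1.3)
Step 2: at (3.15, -0.5, -1.3), ∇f = (13.1, -5.55, -9.4) → (3.15, -0.5, -1.3) − 0.05·(13.1, -5.55, -9.4) = (2.495, -0.2225, -0.83)
Step 3: at (2.495, -0.2225, -0.83), ∇f = (10.2025, -3.06, -6.195) → (2.495, -0.2225, -0.83) − 0.05·(10.2025, -3.06, -6.195) = (1.984875, -0.0695, -0.52025)
Step 4: at (1.984875, -0.0695, -0.52025), ∇f = (8.009, -1.639375, -4.023) → (1.984875, -0.0695, -0.52025) − 0.05·(8.009, -1.639375, -4.023) = (1.584425, 0.01246875, -0.3191)

(1.584425, 0.01246875, -0.3191)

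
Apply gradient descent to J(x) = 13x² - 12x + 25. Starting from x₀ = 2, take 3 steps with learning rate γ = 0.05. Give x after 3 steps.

J′(x) = 26x - 12
x₁ = 2 − 0.05·40 = 0
x₂ = 0 − 0.05·(-12) = 0.6
x₃ = 0.6 − 0.05·3.6 = 0.42

0.42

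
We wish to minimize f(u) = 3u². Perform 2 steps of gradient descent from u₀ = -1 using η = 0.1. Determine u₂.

-0.16

f′(u) = 6u
Step 1: f′(-1) = -6; u₁ = -1 − 0.1·(-6) = -0.4
Step 2: f′(-0.4) = -2.4; u₂ = -0.4 − 0.1·(-2.4) = -0.16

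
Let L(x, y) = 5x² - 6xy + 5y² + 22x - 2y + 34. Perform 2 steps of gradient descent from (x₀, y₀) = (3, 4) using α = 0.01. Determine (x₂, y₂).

(2.456, 3.6032)

∇L = (10x - 6y + 22, -6x + 10y - 2)
(x₁, y₁) = (3, 4) − 0.01·(28, 20) = (2.72, 3.8)
(x₂, y₂) = (2.72, 3.8) − 0.01·(26.4, 19.68) = (2.456, 3.6032)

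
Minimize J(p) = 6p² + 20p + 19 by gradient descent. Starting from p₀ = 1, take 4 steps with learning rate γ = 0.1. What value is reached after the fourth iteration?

J′(p) = 12p + 20
Step 1: J′(1) = 32; p₁ = 1 − 0.1·32 = -2.2
Step 2: J′(-2.2) = -6.4; p₂ = -2.2 − 0.1·(-6.4) = -1.56
Step 3: J′(-1.56) = 1.28; p₃ = -1.56 − 0.1·1.28 = -1.688
Step 4: J′(-1.688) = -0.256; p₄ = -1.688 − 0.1·(-0.256) = -1.6624

-1.6624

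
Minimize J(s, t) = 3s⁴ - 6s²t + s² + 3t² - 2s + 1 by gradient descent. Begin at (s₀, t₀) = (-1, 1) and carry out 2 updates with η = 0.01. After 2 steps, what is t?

0.995296

∇J = (12s³ - 12st + 2s - 2, -6s² + 6t)
(s₁, t₁) = (-1, 1) − 0.01·(-4, 0) = (-0.96, 1)
(s₂, t₂) = (-0.96, 1) − 0.01·(-3.016832, 0.4704) = (-0.92983168, 0.995296)
t = 0.995296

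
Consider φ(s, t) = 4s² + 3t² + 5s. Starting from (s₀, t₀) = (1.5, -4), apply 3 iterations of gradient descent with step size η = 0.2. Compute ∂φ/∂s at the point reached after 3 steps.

-3.672

∇φ = (8s + 5, 6t)
Step 1: at (1.5, -4), ∇φ = (17, -24) → (1.5, -4) − 0.2·(17, -24) = (-1.9, 0.8)
Step 2: at (-1.9, 0.8), ∇φ = (-10.2, 4.8) → (-1.9, 0.8) − 0.2·(-10.2, 4.8) = (0.14, -0.16)
Step 3: at (0.14, -0.16), ∇φ = (6.12, -0.96) → (0.14, -0.16) − 0.2·(6.12, -0.96) = (-1.084, 0.032)
∂φ/∂s at (-1.084, 0.032) = -3.672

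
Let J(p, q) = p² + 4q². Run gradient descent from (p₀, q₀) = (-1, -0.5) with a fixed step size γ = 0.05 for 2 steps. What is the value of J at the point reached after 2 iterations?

0.7857

∇J = (2p, 8q)
(p₁, q₁) = (-1, -0.5) − 0.05·(-2, -4) = (-0.9, -0.3)
(p₂, q₂) = (-0.9, -0.3) − 0.05·(-1.8, -2.4) = (-0.81, -0.18)
J(-0.81, -0.18) = 0.7857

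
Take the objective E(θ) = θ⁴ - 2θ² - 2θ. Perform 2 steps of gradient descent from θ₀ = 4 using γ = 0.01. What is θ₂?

E′(θ) = 4θ³ - 4θ - 2
Step 1: E′(4) = 238; θ₁ = 4 − 0.01·238 = 1.62
Step 2: E′(1.62) = 8.526112; θ₂ = 1.62 − 0.01·8.526112 = 1.53473888

1.53473888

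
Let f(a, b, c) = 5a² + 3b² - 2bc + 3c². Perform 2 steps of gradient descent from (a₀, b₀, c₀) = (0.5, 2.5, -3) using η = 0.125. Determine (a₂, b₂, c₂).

(0.03125, -0.0625, -0.0625)

∇f = (10a, 6b - 2c, -2b + 6c)
(a₁, b₁, c₁) = (0.5, 2.5, -3) − 0.125·(5, 21, -23) = (-0.125, -0.125, -0.125)
(a₂, b₂, c₂) = (-0.125, -0.125, -0.125) − 0.125·(-1.25, -0.5, -0.5) = (0.03125, -0.0625, -0.0625)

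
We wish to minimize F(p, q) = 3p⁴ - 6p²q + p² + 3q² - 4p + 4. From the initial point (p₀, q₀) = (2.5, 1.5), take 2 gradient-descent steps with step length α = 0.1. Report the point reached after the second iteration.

∇F = (12p³ - 12pq + 2p - 4, -6p² + 6q)
(p₁, q₁) = (2.5, 1.5) − 0.1·(143.5, -28.5) = (-11.85, 4.35)
(p₂, q₂) = (-11.85, 4.35) − 0.1·(-19377.2095, -816.435) = (1925.87095, 85.9935)

(1925.87095, 85.9935)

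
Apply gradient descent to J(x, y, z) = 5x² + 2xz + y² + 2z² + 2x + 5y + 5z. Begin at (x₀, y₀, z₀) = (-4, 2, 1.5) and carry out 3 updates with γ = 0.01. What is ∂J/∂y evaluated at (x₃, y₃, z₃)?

∇J = (10x + 2z + 2, 2y + 5, 2x + 4z + 5)
Step 1: at (-4, 2, 1.5), ∇J = (-35, 9, 3) → (-4, 2, 1.5) − 0.01·(-35, 9, 3) = (-3.65, 1.91, 1.47)
Step 2: at (-3.65, 1.91, 1.47), ∇J = (-31.56, 8.82, 3.58) → (-3.65, 1.91, 1.47) − 0.01·(-31.56, 8.82, 3.58) = (-3.3344, 1.8218, 1.4342)
Step 3: at (-3.3344, 1.8218, 1.4342), ∇J = (-28.4756, 8.6436, 4.068) → (-3.3344, 1.8218, 1.4342) − 0.01·(-28.4756, 8.6436, 4.068) = (-3.049644, 1.735364, 1.39352)
∂J/∂y at (-3.049644, 1.735364, 1.39352) = 8.470728

8.470728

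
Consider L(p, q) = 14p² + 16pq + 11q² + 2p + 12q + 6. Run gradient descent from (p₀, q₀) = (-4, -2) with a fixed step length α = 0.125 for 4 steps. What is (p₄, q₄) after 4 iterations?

(-951.78125, -791.09375)

∇L = (28p + 16q + 2, 16p + 22q + 12)
Step 1: at (-4, -2), ∇L = (-142, -96) → (-4, -2) − 0.125·(-142, -96) = (13.75, 10)
Step 2: at (13.75, 10), ∇L = (547, 452) → (13.75, 10) − 0.125·(547, 452) = (-54.625, -46.5)
Step 3: at (-54.625, -46.5), ∇L = (-2271.5, -1885) → (-54.625, -46.5) − 0.125·(-2271.5, -1885) = (229.3125, 189.125)
Step 4: at (229.3125, 189.125), ∇L = (9448.75, 7841.75) → (229.3125, 189.125) − 0.125·(9448.75, 7841.75) = (-951.78125, -791.09375)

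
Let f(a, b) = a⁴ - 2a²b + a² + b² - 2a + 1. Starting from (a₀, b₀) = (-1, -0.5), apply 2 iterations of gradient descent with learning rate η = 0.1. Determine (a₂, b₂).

∇f = (4a³ - 4ab + 2a - 2, -2a² + 2b)
Step 1: at (-1, -0.5), ∇f = (-10, -3) → (-1, -0.5) − 0.1·(-10, -3) = (0, -0.2)
Step 2: at (0, -0.2), ∇f = (-2, -0.4) → (0, -0.2) − 0.1·(-2, -0.4) = (0.2, -0.16)

(0.2, -0.16)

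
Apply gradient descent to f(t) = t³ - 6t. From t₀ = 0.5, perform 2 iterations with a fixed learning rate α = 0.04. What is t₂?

f′(t) = 3t² - 6
Step 1: f′(0.5) = -5.25; t₁ = 0.5 − 0.04·(-5.25) = 0.71
Step 2: f′(0.71) = -4.4877; t₂ = 0.71 − 0.04·(-4.4877) = 0.889508

0.889508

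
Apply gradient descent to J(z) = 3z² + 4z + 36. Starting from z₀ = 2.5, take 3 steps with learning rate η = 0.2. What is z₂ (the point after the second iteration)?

-0.54

J′(z) = 6z + 4
Step 1: J′(2.5) = 19; z₁ = 2.5 − 0.2·19 = -1.3
Step 2: J′(-1.3) = -3.8; z₂ = -1.3 − 0.2·(-3.8) = -0.54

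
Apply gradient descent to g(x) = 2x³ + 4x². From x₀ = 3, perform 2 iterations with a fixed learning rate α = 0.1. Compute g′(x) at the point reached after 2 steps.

1193.127936

g′(x) = 6x² + 8x
x₁ = 3 − 0.1·78 = -4.8
x₂ = -4.8 − 0.1·99.84 = -14.784
g′(x) at (-14.784) = 1193.127936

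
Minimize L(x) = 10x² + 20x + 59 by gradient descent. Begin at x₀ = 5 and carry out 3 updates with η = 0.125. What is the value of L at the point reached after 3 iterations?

L′(x) = 20x + 20
Step 1: L′(5) = 120; x₁ = 5 − 0.125·120 = -10
Step 2: L′(-10) = -180; x₂ = -10 − 0.125·(-180) = 12.5
Step 3: L′(12.5) = 270; x₃ = 12.5 − 0.125·270 = -21.25
L(-21.25) = 4149.625

4149.625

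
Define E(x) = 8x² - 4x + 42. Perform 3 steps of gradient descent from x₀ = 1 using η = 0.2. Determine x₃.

E′(x) = 16x - 4
x₁ = 1 − 0.2·12 = -1.4
x₂ = -1.4 − 0.2·(-26.4) = 3.88
x₃ = 3.88 − 0.2·58.08 = -7.736

-7.736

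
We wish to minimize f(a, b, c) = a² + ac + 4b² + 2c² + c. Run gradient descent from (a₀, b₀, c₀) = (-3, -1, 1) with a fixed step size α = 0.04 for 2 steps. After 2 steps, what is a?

∇f = (2a + c, 8b, a + 4c + 1)
(a₁, b₁, c₁) = (-3, -1, 1) − 0.04·(-5, -8, 2) = (-2.8, -0.68, 0.92)
(a₂, b₂, c₂) = (-2.8, -0.68, 0.92) − 0.04·(-4.68, -5.44, 1.88) = (-2.6128, -0.4624, 0.8448)
a = -2.6128

-2.6128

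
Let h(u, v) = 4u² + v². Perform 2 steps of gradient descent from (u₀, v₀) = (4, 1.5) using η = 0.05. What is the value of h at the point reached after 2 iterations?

9.770625

∇h = (8u, 2v)
Step 1: at (4, 1.5), ∇h = (32, 3) → (4, 1.5) − 0.05·(32, 3) = (2.4, 1.35)
Step 2: at (2.4, 1.35), ∇h = (19.2, 2.7) → (2.4, 1.35) − 0.05·(19.2, 2.7) = (1.44, 1.215)
h(1.44, 1.215) = 9.770625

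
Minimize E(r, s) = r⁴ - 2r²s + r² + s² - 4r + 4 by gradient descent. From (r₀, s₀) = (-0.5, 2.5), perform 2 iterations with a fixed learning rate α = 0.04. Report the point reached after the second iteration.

(-0.44208128, 2.152832)

∇E = (4r³ - 4rs + 2r - 4, -2r² + 2s)
(r₁, s₁) = (-0.5, 2.5) − 0.04·(-0.5, 4.5) = (-0.48, 2.32)
(r₂, s₂) = (-0.48, 2.32) − 0.04·(-0.947968, 4.1792) = (-0.44208128, 2.152832)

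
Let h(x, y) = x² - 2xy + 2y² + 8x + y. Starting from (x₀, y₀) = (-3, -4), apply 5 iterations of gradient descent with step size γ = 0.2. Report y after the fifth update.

-3.36608

∇h = (2x - 2y + 8, -2x + 4y + 1)
(x₁, y₁) = (-3, -4) − 0.2·(10, -9) = (-5, -2.2)
(x₂, y₂) = (-5, -2.2) − 0.2·(2.4, 2.2) = (-5.48, -2.64)
(x₃, y₃) = (-5.48, -2.64) − 0.2·(2.32, 1.4) = (-5.944, -2.92)
(x₄, y₄) = (-5.944, -2.92) − 0.2·(1.952, 1.208) = (-6.3344, -3.1616)
(x₅, y₅) = (-6.3344, -3.1616) − 0.2·(1.6544, 1.0224) = (-6.66528, -3.36608)
y = -3.36608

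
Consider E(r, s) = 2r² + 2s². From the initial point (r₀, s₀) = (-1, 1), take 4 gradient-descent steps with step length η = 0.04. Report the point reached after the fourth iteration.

∇E = (4r, 4s)
(r₁, s₁) = (-1, 1) − 0.04·(-4, 4) = (-0.84, 0.84)
(r₂, s₂) = (-0.84, 0.84) − 0.04·(-3.36, 3.36) = (-0.7056, 0.7056)
(r₃, s₃) = (-0.7056, 0.7056) − 0.04·(-2.8224, 2.8224) = (-0.592704, 0.592704)
(r₄, s₄) = (-0.592704, 0.592704) − 0.04·(-2.370816, 2.370816) = (-0.49787136, 0.49787136)

(-0.49787136, 0.49787136)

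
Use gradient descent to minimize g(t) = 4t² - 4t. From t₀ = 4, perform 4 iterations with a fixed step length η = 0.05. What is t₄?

g′(t) = 8t - 4
Step 1: g′(4) = 28; t₁ = 4 − 0.05·28 = 2.6
Step 2: g′(2.6) = 16.8; t₂ = 2.6 − 0.05·16.8 = 1.76
Step 3: g′(1.76) = 10.08; t₃ = 1.76 − 0.05·10.08 = 1.256
Step 4: g′(1.256) = 6.048; t₄ = 1.256 − 0.05·6.048 = 0.9536

0.9536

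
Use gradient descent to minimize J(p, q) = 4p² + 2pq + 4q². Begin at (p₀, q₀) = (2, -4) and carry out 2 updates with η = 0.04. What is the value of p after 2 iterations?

∇J = (8p + 2q, 2p + 8q)
Step 1: at (2, -4), ∇J = (8, -28) → (2, -4) − 0.04·(8, -28) = (1.68, -2.88)
Step 2: at (1.68, -2.88), ∇J = (7.68, -19.68) → (1.68, -2.88) − 0.04·(7.68, -19.68) = (1.3728, -2.0928)
p = 1.3728

1.3728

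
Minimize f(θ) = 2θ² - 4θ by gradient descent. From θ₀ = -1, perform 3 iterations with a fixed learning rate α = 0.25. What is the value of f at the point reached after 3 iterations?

f′(θ) = 4θ - 4
Step 1: f′(-1) = -8; θ₁ = -1 − 0.25·(-8) = 1
Step 2: f′(1) = 0; θ₂ = 1 − 0.25·0 = 1
Step 3: f′(1) = 0; θ₃ = 1 − 0.25·0 = 1
f(1) = -2

-2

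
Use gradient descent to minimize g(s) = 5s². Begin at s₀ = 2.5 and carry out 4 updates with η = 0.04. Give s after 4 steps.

0.324

g′(s) = 10s
s₁ = 2.5 − 0.04·25 = 1.5
s₂ = 1.5 − 0.04·15 = 0.9
s₃ = 0.9 − 0.04·9 = 0.54
s₄ = 0.54 − 0.04·5.4 = 0.324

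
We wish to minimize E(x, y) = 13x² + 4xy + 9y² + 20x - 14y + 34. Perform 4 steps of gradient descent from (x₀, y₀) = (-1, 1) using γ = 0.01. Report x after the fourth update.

-0.94603792

∇E = (26x + 4y + 20, 4x + 18y - 14)
Step 1: at (-1, 1), ∇E = (-2, 0) → (-1, 1) − 0.01·(-2, 0) = (-0.98, 1)
Step 2: at (-0.98, 1), ∇E = (-1.48, 0.08) → (-0.98, 1) − 0.01·(-1.48, 0.08) = (-0.9652, 0.9992)
Step 3: at (-0.9652, 0.9992), ∇E = (-1.0984, 0.1248) → (-0.9652, 0.9992) − 0.01·(-1.0984, 0.1248) = (-0.954216, 0.997952)
Step 4: at (-0.954216, 0.997952), ∇E = (-0.817808, 0.146272) → (-0.954216, 0.997952) − 0.01·(-0.817808, 0.146272) = (-0.94603792, 0.99648928)
x = -0.94603792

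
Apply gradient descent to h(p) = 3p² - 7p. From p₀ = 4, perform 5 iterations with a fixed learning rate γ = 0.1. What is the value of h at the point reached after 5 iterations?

h′(p) = 6p - 7
p₁ = 4 − 0.1·17 = 2.3
p₂ = 2.3 − 0.1·6.8 = 1.62
p₃ = 1.62 − 0.1·2.72 = 1.348
p₄ = 1.348 − 0.1·1.088 = 1.2392
p₅ = 1.2392 − 0.1·0.4352 = 1.19568
h(1.19568) = -4.0808080128

-4.0808080128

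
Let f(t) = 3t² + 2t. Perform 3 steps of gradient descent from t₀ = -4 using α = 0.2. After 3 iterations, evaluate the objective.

f′(t) = 6t + 2
t₁ = -4 − 0.2·(-22) = 0.4
t₂ = 0.4 − 0.2·4.4 = -0.48
t₃ = -0.48 − 0.2·(-0.88) = -0.304
f(-0.304) = -0.330752

-0.330752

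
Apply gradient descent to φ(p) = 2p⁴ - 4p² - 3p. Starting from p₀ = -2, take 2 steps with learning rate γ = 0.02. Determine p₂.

-0.92620928

φ′(p) = 8p³ - 8p - 3
Step 1: φ′(-2) = -51; p₁ = -2 − 0.02·(-51) = -0.98
Step 2: φ′(-0.98) = -2.689536; p₂ = -0.98 − 0.02·(-2.689536) = -0.92620928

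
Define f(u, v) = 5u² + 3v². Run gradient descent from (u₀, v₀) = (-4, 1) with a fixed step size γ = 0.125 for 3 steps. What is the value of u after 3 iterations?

∇f = (10u, 6v)
(u₁, v₁) = (-4, 1) − 0.125·(-40, 6) = (1, 0.25)
(u₂, v₂) = (1, 0.25) − 0.125·(10, 1.5) = (-0.25, 0.0625)
(u₃, v₃) = (-0.25, 0.0625) − 0.125·(-2.5, 0.375) = (0.0625, 0.015625)
u = 0.0625

0.0625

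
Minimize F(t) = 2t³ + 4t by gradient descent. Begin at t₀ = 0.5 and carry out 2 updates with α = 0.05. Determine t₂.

F′(t) = 6t² + 4
Step 1: F′(0.5) = 5.5; t₁ = 0.5 − 0.05·5.5 = 0.225
Step 2: F′(0.225) = 4.30375; t₂ = 0.225 − 0.05·4.30375 = 0.0098125

0.0098125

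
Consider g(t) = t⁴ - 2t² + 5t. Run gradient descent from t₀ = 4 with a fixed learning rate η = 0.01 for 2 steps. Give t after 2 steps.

1.413045

g′(t) = 4t³ - 4t + 5
t₁ = 4 − 0.01·245 = 1.55
t₂ = 1.55 − 0.01·13.6955 = 1.413045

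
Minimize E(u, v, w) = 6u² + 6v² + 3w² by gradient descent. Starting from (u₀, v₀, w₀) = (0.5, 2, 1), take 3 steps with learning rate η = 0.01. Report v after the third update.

∇E = (12u, 12v, 6w)
(u₁, v₁, w₁) = (0.5, 2, 1) − 0.01·(6, 24, 6) = (0.44, 1.76, 0.94)
(u₂, v₂, w₂) = (0.44, 1.76, 0.94) − 0.01·(5.28, 21.12, 5.64) = (0.3872, 1.5488, 0.8836)
(u₃, v₃, w₃) = (0.3872, 1.5488, 0.8836) − 0.01·(4.6464, 18.5856, 5.3016) = (0.340736, 1.362944, 0.830584)
v = 1.362944

1.362944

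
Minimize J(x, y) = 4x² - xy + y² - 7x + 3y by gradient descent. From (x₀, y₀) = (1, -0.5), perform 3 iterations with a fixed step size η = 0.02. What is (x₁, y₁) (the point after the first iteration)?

(0.97, -0.52)

∇J = (8x - y - 7, -x + 2y + 3)
Step 1: at (1, -0.5), ∇J = (1.5, 1) → (1, -0.5) − 0.02·(1.5, 1) = (0.97, -0.52)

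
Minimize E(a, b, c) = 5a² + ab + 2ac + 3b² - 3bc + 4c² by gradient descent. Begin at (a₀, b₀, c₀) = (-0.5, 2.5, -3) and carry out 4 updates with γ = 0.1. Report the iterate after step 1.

∇E = (10a + b + 2c, a + 6b - 3c, 2a - 3b + 8c)
(a₁, b₁, c₁) = (-0.5, 2.5, -3) − 0.1·(-8.5, 23.5, -32.5) = (0.35, 0.15, 0.25)

(0.35, 0.15, 0.25)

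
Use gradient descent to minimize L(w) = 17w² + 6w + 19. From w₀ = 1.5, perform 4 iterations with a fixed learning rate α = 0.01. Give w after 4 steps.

L′(w) = 34w + 6
Step 1: L′(1.5) = 57; w₁ = 1.5 − 0.01·57 = 0.93
Step 2: L′(0.93) = 37.62; w₂ = 0.93 − 0.01·37.62 = 0.5538
Step 3: L′(0.5538) = 24.8292; w₃ = 0.5538 − 0.01·24.8292 = 0.305508
Step 4: L′(0.305508) = 16.387272; w₄ = 0.305508 − 0.01·16.387272 = 0.14163528

0.14163528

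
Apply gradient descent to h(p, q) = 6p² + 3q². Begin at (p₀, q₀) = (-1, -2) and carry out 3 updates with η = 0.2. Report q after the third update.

0.016

∇h = (12p, 6q)
(p₁, q₁) = (-1, -2) − 0.2·(-12, -12) = (1.4, 0.4)
(p₂, q₂) = (1.4, 0.4) − 0.2·(16.8, 2.4) = (-1.96, -0.08)
(p₃, q₃) = (-1.96, -0.08) − 0.2·(-23.52, -0.48) = (2.744, 0.016)
q = 0.016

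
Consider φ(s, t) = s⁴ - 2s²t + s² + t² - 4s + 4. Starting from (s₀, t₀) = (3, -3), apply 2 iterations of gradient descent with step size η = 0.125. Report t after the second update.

∇φ = (4s³ - 4st + 2s - 4, -2s² + 2t)
Step 1: at (3, -3), ∇φ = (146, -24) → (3, -3) − 0.125·(146, -24) = (-15.25, 0)
Step 2: at (-15.25, 0), ∇φ = (-14220.8125, -465.125) → (-15.25, 0) − 0.125·(-14220.8125, -465.125) = (1762.3515625, 58.140625)
t = 58.140625

58.140625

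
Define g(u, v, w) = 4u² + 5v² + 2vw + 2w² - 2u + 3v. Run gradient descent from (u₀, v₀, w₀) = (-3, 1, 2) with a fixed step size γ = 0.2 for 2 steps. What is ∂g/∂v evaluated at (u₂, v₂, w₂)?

∇g = (8u - 2, 10v + 2w + 3, 2v + 4w)
Step 1: at (-3, 1, 2), ∇g = (-26, 17, 10) → (-3, 1, 2) − 0.2·(-26, 17, 10) = (2.2, -2.4, 0)
Step 2: at (2.2, -2.4, 0), ∇g = (15.6, -21, -4.8) → (2.2, -2.4, 0) − 0.2·(15.6, -21, -4.8) = (-0.92, 1.8, 0.96)
∂g/∂v at (-0.92, 1.8, 0.96) = 22.92

22.92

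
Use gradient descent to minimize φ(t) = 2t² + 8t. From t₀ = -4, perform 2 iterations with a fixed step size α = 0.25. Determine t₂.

-2

φ′(t) = 4t + 8
Step 1: φ′(-4) = -8; t₁ = -4 − 0.25·(-8) = -2
Step 2: φ′(-2) = 0; t₂ = -2 − 0.25·0 = -2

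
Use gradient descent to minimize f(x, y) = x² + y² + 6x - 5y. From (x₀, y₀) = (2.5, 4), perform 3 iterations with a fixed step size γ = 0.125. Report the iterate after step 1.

(1.125, 3.625)

∇f = (2x + 6, 2y - 5)
(x₁, y₁) = (2.5, 4) − 0.125·(11, 3) = (1.125, 3.625)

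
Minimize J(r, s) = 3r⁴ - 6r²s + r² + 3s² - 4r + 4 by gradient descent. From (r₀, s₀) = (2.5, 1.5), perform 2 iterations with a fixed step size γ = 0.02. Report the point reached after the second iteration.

∇J = (12r³ - 12rs + 2r - 4, -6r² + 6s)
Step 1: at (2.5, 1.5), ∇J = (143.5, -28.5) → (2.5, 1.5) − 0.02·(143.5, -28.5) = (-0.37, 2.07)
Step 2: at (-0.37, 2.07), ∇J = (3.842964, 11.5986) → (-0.37, 2.07) − 0.02·(3.842964, 11.5986) = (-0.44685928, 1.838028)

(-0.44685928, 1.838028)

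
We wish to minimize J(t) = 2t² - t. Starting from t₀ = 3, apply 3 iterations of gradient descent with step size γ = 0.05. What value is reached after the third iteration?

J′(t) = 4t - 1
Step 1: J′(3) = 11; t₁ = 3 − 0.05·11 = 2.45
Step 2: J′(2.45) = 8.8; t₂ = 2.45 − 0.05·8.8 = 2.01
Step 3: J′(2.01) = 7.04; t₃ = 2.01 − 0.05·7.04 = 1.658

1.658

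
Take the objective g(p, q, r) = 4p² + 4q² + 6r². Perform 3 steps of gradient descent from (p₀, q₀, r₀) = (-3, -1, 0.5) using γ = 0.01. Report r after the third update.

0.340736

∇g = (8p, 8q, 12r)
Step 1: at (-3, -1, 0.5), ∇g = (-24, -8, 6) → (-3, -1, 0.5) − 0.01·(-24, -8, 6) = (-2.76, -0.92, 0.44)
Step 2: at (-2.76, -0.92, 0.44), ∇g = (-22.08, -7.36, 5.28) → (-2.76, -0.92, 0.44) − 0.01·(-22.08, -7.36, 5.28) = (-2.5392, -0.8464, 0.3872)
Step 3: at (-2.5392, -0.8464, 0.3872), ∇g = (-20.3136, -6.7712, 4.6464) → (-2.5392, -0.8464, 0.3872) − 0.01·(-20.3136, -6.7712, 4.6464) = (-2.336064, -0.778688, 0.340736)
r = 0.340736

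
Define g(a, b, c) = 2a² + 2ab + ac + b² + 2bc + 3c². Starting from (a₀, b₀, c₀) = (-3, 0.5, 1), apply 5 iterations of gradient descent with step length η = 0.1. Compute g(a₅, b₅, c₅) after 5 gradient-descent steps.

0.4380530964

∇g = (4a + 2b + c, 2a + 2b + 2c, a + 2b + 6c)
Step 1: at (-3, 0.5, 1), ∇g = (-10, -3, 4) → (-3, 0.5, 1) − 0.1·(-10, -3, 4) = (-2, 0.8, 0.6)
Step 2: at (-2, 0.8, 0.6), ∇g = (-5.8, -1.2, 3.2) → (-2, 0.8, 0.6) − 0.1·(-5.8, -1.2, 3.2) = (-1.42, 0.92, 0.28)
Step 3: at (-1.42, 0.92, 0.28), ∇g = (-3.56, -0.44, 2.1) → (-1.42, 0.92, 0.28) − 0.1·(-3.56, -0.44, 2.1) = (-1.064, 0.964, 0.07)
Step 4: at (-1.064, 0.964, 0.07), ∇g = (-2.258, -0.06, 1.284) → (-1.064, 0.964, 0.07) − 0.1·(-2.258, -0.06, 1.284) = (-0.8382, 0.97, -0.0584)
Step 5: at (-0.8382, 0.97, -0.0584), ∇g = (-1.4712, 0.1468, 0.7514) → (-0.8382, 0.97, -0.0584) − 0.1·(-1.4712, 0.1468, 0.7514) = (-0.69108, 0.95532, -0.13354)
g(-0.69108, 0.95532, -0.13354) = 0.4380530964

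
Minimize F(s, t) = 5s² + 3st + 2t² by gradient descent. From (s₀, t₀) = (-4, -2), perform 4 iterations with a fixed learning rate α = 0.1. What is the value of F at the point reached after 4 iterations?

∇F = (10s + 3t, 3s + 4t)
(s₁, t₁) = (-4, -2) − 0.1·(-46, -20) = (0.6, 0)
(s₂, t₂) = (0.6, 0) − 0.1·(6, 1.8) = (0, -0.18)
(s₃, t₃) = (0, -0.18) − 0.1·(-0.54, -0.72) = (0.054, -0.108)
(s₄, t₄) = (0.054, -0.108) − 0.1·(0.216, -0.27) = (0.0324, -0.081)
F(0.0324, -0.081) = 0.0104976

0.0104976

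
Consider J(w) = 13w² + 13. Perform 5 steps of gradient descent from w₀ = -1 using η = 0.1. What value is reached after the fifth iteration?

J′(w) = 26w
Step 1: J′(-1) = -26; w₁ = -1 − 0.1·(-26) = 1.6
Step 2: J′(1.6) = 41.6; w₂ = 1.6 − 0.1·41.6 = -2.56
Step 3: J′(-2.56) = -66.56; w₃ = -2.56 − 0.1·(-66.56) = 4.096
Step 4: J′(4.096) = 106.496; w₄ = 4.096 − 0.1·106.496 = -6.5536
Step 5: J′(-6.5536) = -170.3936; w₅ = -6.5536 − 0.1·(-170.3936) = 10.48576

10.48576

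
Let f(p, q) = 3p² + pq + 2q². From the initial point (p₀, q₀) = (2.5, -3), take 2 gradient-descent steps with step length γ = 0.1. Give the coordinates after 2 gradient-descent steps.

∇f = (6p + q, p + 4q)
(p₁, q₁) = (2.5, -3) − 0.1·(12, -9.5) = (1.3, -2.05)
(p₂, q₂) = (1.3, -2.05) − 0.1·(5.75, -6.9) = (0.725, -1.36)

(0.725, -1.36)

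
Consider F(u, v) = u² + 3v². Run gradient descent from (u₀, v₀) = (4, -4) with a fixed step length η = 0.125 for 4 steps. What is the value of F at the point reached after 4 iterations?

∇F = (2u, 6v)
Step 1: at (4, -4), ∇F = (8, -24) → (4, -4) − 0.125·(8, -24) = (3, -1)
Step 2: at (3, -1), ∇F = (6, -6) → (3, -1) − 0.125·(6, -6) = (2.25, -0.25)
Step 3: at (2.25, -0.25), ∇F = (4.5, -1.5) → (2.25, -0.25) − 0.125·(4.5, -1.5) = (1.6875, -0.0625)
Step 4: at (1.6875, -0.0625), ∇F = (3.375, -0.375) → (1.6875, -0.0625) − 0.125·(3.375, -0.375) = (1.265625, -0.015625)
F(1.265625, -0.015625) = 1.6025390625

1.6025390625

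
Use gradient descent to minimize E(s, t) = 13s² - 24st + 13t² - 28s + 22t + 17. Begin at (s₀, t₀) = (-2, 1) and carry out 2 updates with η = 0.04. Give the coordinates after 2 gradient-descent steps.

(-1.6928, 1.3072)

∇E = (26s - 24t - 28, -24s + 26t + 22)
(s₁, t₁) = (-2, 1) − 0.04·(-104, 96) = (2.16, -2.84)
(s₂, t₂) = (2.16, -2.84) − 0.04·(96.32, -103.68) = (-1.6928, 1.3072)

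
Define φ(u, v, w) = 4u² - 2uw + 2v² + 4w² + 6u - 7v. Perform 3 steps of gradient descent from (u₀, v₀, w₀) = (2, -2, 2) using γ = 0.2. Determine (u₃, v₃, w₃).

∇φ = (8u - 2w + 6, 4v - 7, -2u + 8w)
Step 1: at (2, -2, 2), ∇φ = (18, -15, 12) → (2, -2, 2) − 0.2·(18, -15, 12) = (-1.6, 1, -0.4)
Step 2: at (-1.6, 1, -0.4), ∇φ = (-6, -3, 0) → (-1.6, 1, -0.4) − 0.2·(-6, -3, 0) = (-0.4, 1.6, -0.4)
Step 3: at (-0.4, 1.6, -0.4), ∇φ = (3.6, -0.6, -2.4) → (-0.4, 1.6, -0.4) − 0.2·(3.6, -0.6, -2.4) = (-1.12, 1.72, 0.08)

(-1.12, 1.72, 0.08)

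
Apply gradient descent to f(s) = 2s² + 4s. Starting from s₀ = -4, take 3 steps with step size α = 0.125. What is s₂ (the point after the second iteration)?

-1.75

f′(s) = 4s + 4
s₁ = -4 − 0.125·(-12) = -2.5
s₂ = -2.5 − 0.125·(-6) = -1.75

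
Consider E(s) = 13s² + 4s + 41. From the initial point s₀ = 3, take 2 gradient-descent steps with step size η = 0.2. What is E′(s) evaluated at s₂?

E′(s) = 26s + 4
s₁ = 3 − 0.2·82 = -13.4
s₂ = -13.4 − 0.2·(-344.4) = 55.48
E′(s) at (55.48) = 1446.48

1446.48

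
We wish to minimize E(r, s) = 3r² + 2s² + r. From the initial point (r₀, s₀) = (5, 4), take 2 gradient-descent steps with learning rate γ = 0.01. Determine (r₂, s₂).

∇E = (6r + 1, 4s)
(r₁, s₁) = (5, 4) − 0.01·(31, 16) = (4.69, 3.84)
(r₂, s₂) = (4.69, 3.84) − 0.01·(29.14, 15.36) = (4.3986, 3.6864)

(4.3986, 3.6864)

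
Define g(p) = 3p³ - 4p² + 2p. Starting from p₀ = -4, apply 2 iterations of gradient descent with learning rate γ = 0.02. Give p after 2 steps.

-19.097248

g′(p) = 9p² - 8p + 2
Step 1: g′(-4) = 178; p₁ = -4 − 0.02·178 = -7.56
Step 2: g′(-7.56) = 576.8624; p₂ = -7.56 − 0.02·576.8624 = -19.097248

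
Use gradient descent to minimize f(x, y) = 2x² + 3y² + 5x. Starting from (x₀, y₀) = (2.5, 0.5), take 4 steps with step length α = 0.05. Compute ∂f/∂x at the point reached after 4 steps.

6.144

∇f = (4x + 5, 6y)
Step 1: at (2.5, 0.5), ∇f = (15, 3) → (2.5, 0.5) − 0.05·(15, 3) = (1.75, 0.35)
Step 2: at (1.75, 0.35), ∇f = (12, 2.1) → (1.75, 0.35) − 0.05·(12, 2.1) = (1.15, 0.245)
Step 3: at (1.15, 0.245), ∇f = (9.6, 1.47) → (1.15, 0.245) − 0.05·(9.6, 1.47) = (0.67, 0.1715)
Step 4: at (0.67, 0.1715), ∇f = (7.68, 1.029) → (0.67, 0.1715) − 0.05·(7.68, 1.029) = (0.286, 0.12005)
∂f/∂x at (0.286, 0.12005) = 6.144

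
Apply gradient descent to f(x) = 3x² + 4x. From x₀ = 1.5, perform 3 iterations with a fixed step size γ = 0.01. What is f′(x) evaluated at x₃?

10.797592

f′(x) = 6x + 4
Step 1: f′(1.5) = 13; x₁ = 1.5 − 0.01·13 = 1.37
Step 2: f′(1.37) = 12.22; x₂ = 1.37 − 0.01·12.22 = 1.2478
Step 3: f′(1.2478) = 11.4868; x₃ = 1.2478 − 0.01·11.4868 = 1.132932
f′(x) at (1.132932) = 10.797592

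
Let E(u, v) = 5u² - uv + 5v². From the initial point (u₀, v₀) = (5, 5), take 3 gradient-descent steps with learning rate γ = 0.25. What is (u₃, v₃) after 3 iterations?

∇E = (10u - v, -u + 10v)
(u₁, v₁) = (5, 5) − 0.25·(45, 45) = (-6.25, -6.25)
(u₂, v₂) = (-6.25, -6.25) − 0.25·(-56.25, -56.25) = (7.8125, 7.8125)
(u₃, v₃) = (7.8125, 7.8125) − 0.25·(70.3125, 70.3125) = (-9.765625, -9.765625)

(-9.765625, -9.765625)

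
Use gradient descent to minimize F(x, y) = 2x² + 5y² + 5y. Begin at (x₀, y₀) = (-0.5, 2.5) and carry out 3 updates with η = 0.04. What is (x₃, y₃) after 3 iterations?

∇F = (4x, 10y + 5)
Step 1: at (-0.5, 2.5), ∇F = (-2, 30) → (-0.5, 2.5) − 0.04·(-2, 30) = (-0.42, 1.3)
Step 2: at (-0.42, 1.3), ∇F = (-1.68, 18) → (-0.42, 1.3) − 0.04·(-1.68, 18) = (-0.3528, 0.58)
Step 3: at (-0.3528, 0.58), ∇F = (-1.4112, 10.8) → (-0.3528, 0.58) − 0.04·(-1.4112, 10.8) = (-0.296352, 0.148)

(-0.296352, 0.148)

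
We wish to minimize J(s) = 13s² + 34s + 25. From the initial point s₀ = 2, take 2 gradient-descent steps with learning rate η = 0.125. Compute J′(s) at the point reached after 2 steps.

J′(s) = 26s + 34
Step 1: J′(2) = 86; s₁ = 2 − 0.125·86 = -8.75
Step 2: J′(-8.75) = -193.5; s₂ = -8.75 − 0.125·(-193.5) = 15.4375
J′(s) at (15.4375) = 435.375

435.375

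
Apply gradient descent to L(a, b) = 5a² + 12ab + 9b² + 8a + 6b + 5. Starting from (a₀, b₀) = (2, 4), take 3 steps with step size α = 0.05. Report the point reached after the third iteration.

(-1.122, 0.151)

∇L = (10a + 12b + 8, 12a + 18b + 6)
(a₁, b₁) = (2, 4) − 0.05·(76, 102) = (-1.8, -1.1)
(a₂, b₂) = (-1.8, -1.1) − 0.05·(-23.2, -35.4) = (-0.64, 0.67)
(a₃, b₃) = (-0.64, 0.67) − 0.05·(9.64, 10.38) = (-1.122, 0.151)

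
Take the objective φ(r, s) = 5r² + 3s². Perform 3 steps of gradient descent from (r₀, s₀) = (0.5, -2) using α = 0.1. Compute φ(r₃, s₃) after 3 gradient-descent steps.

0.049152

∇φ = (10r, 6s)
Step 1: at (0.5, -2), ∇φ = (5, -12) → (0.5, -2) − 0.1·(5, -12) = (0, -0.8)
Step 2: at (0, -0.8), ∇φ = (0, -4.8) → (0, -0.8) − 0.1·(0, -4.8) = (0, -0.32)
Step 3: at (0, -0.32), ∇φ = (0, -1.92) → (0, -0.32) − 0.1·(0, -1.92) = (0, -0.128)
φ(0, -0.128) = 0.049152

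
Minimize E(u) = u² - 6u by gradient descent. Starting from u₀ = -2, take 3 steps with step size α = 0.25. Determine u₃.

2.375

E′(u) = 2u - 6
Step 1: E′(-2) = -10; u₁ = -2 − 0.25·(-10) = 0.5
Step 2: E′(0.5) = -5; u₂ = 0.5 − 0.25·(-5) = 1.75
Step 3: E′(1.75) = -2.5; u₃ = 1.75 − 0.25·(-2.5) = 2.375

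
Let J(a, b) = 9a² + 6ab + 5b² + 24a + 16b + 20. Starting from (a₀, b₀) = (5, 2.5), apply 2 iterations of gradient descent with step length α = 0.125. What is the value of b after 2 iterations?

7.9375

∇J = (18a + 6b + 24, 6a + 10b + 16)
(a₁, b₁) = (5, 2.5) − 0.125·(129, 71) = (-11.125, -6.375)
(a₂, b₂) = (-11.125, -6.375) − 0.125·(-214.5, -114.5) = (15.6875, 7.9375)
b = 7.9375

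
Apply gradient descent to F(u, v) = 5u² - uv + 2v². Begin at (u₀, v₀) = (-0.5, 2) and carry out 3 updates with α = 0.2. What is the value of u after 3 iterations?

∇F = (10u - v, -u + 4v)
(u₁, v₁) = (-0.5, 2) − 0.2·(-7, 8.5) = (0.9, 0.3)
(u₂, v₂) = (0.9, 0.3) − 0.2·(8.7, 0.3) = (-0.84, 0.24)
(u₃, v₃) = (-0.84, 0.24) − 0.2·(-8.64, 1.8) = (0.888, -0.12)
u = 0.888

0.888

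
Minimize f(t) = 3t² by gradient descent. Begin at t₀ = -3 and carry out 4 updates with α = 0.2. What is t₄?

f′(t) = 6t
Step 1: f′(-3) = -18; t₁ = -3 − 0.2·(-18) = 0.6
Step 2: f′(0.6) = 3.6; t₂ = 0.6 − 0.2·3.6 = -0.12
Step 3: f′(-0.12) = -0.72; t₃ = -0.12 − 0.2·(-0.72) = 0.024
Step 4: f′(0.024) = 0.144; t₄ = 0.024 − 0.2·0.144 = -0.0048

-0.0048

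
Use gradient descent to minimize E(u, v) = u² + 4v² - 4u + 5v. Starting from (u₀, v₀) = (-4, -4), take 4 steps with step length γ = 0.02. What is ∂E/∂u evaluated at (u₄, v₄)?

-10.19215872

∇E = (2u - 4, 8v + 5)
Step 1: at (-4, -4), ∇E = (-12, -27) → (-4, -4) − 0.02·(-12, -27) = (-3.76, -3.46)
Step 2: at (-3.76, -3.46), ∇E = (-11.52, -22.68) → (-3.76, -3.46) − 0.02·(-11.52, -22.68) = (-3.5296, -3.0064)
Step 3: at (-3.5296, -3.0064), ∇E = (-11.0592, -19.0512) → (-3.5296, -3.0064) − 0.02·(-11.0592, -19.0512) = (-3.308416, -2.625376)
Step 4: at (-3.308416, -2.625376), ∇E = (-10.616832, -16.003008) → (-3.308416, -2.625376) − 0.02·(-10.616832, -16.003008) = (-3.09607936, -2.30531584)
∂E/∂u at (-3.09607936, -2.30531584) = -10.19215872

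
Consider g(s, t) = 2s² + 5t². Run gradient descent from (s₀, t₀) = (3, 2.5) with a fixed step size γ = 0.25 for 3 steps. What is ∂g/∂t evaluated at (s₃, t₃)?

∇g = (4s, 10t)
(s₁, t₁) = (3, 2.5) − 0.25·(12, 25) = (0, -3.75)
(s₂, t₂) = (0, -3.75) − 0.25·(0, -37.5) = (0, 5.625)
(s₃, t₃) = (0, 5.625) − 0.25·(0, 56.25) = (0, -8.4375)
∂g/∂t at (0, -8.4375) = -84.375

-84.375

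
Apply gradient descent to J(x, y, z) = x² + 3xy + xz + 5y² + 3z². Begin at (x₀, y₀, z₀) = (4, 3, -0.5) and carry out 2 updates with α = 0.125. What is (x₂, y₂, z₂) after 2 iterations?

(2.375, -0.1640625, -0.3984375)

∇J = (2x + 3y + z, 3x + 10y, x + 6z)
(x₁, y₁, z₁) = (4, 3, -0.5) − 0.125·(16.5, 42, 1) = (1.9375, -2.25, -0.625)
(x₂, y₂, z₂) = (1.9375, -2.25, -0.625) − 0.125·(-3.5, -16.6875, -1.8125) = (2.375, -0.1640625, -0.3984375)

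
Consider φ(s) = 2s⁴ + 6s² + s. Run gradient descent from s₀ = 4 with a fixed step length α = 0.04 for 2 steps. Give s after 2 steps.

φ′(s) = 8s³ + 12s + 1
s₁ = 4 − 0.04·561 = -18.44
s₂ = -18.44 − 0.04·(-50382.036672) = 1996.84146688

1996.84146688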